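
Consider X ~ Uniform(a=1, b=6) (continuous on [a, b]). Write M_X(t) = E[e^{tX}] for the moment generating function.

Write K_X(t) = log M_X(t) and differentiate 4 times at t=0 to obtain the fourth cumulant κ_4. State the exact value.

M_X(t) = (e^(6*t) - e^(t))/(5*t)
K_X(t) = log M_X(t) = -log(t) + log(e^(6*t) - e^(t)) - log(5)

κ_4 = D^4[K](0) = -125/24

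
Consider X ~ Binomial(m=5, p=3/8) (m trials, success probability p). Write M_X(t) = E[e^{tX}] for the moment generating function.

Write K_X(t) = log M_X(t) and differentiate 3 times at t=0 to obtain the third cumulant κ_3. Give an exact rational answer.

κ_3 = K^(3)(0) = 75/256

M_X(t) = (3*e^(t)/8 + 5/8)^5
K_X(t) = log M_X(t) = 5*log(3*e^(t)/8 + 5/8)
K^(3)(t) = (-225*e^(2*t) + 375*e^(t))/(27*e^(3*t) + 135*e^(2*t) + 225*e^(t) + 125)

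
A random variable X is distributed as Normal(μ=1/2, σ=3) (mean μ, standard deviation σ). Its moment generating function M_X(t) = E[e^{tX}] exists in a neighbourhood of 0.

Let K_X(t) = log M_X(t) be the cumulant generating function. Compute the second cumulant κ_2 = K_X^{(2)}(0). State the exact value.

M_X(t) = e^(9*t^2/2 + t/2)
K_X(t) = log M_X(t) = 9*t^2/2 + t/2
K′(t) = 9*t + 1/2
K′′(t) = 9

κ_2 = K′′(0) = 9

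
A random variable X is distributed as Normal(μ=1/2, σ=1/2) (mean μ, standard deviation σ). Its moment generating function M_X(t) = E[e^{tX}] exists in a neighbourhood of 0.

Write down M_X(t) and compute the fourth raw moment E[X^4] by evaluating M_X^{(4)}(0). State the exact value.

M_X(t) = e^(t^2/8 + t/2)
M^(4)(t) = t^4*e^(t/2)*e^(t^2/8)/256 + t^3*e^(t/2)*e^(t^2/8)/32 + 3*t^2*e^(t/2)*e^(t^2/8)/16 + t*e^(t/2)*e^(t^2/8)/2 + 5*e^(t/2)*e^(t^2/8)/8

E[X^4] = M^(4)(0) = 5/8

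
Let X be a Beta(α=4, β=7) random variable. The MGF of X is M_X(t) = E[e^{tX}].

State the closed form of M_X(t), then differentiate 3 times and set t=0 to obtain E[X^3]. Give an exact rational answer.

M_X(t) = ₁F₁(4; 11; t)
M′(t) = 4*₁F₁(5; 12; t)/11
M′′(t) = 5*₁F₁(6; 13; t)/33
M′′′(t) = 10*₁F₁(7; 14; t)/143

E[X^3] = M′′′(0) = 10/143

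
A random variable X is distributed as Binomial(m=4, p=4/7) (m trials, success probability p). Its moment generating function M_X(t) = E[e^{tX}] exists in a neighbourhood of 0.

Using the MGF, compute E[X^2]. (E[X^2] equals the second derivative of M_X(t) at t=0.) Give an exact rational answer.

M_X(t) = (4*e^(t)/7 + 3/7)^4
dM/dt = 1024*e^(4*t)/2401 + 2304*e^(3*t)/2401 + 1728*e^(2*t)/2401 + 432*e^(t)/2401
d^2M/dt^2 = 4096*e^(4*t)/2401 + 6912*e^(3*t)/2401 + 3456*e^(2*t)/2401 + 432*e^(t)/2401

E[X^2] = d^2M/dt^2 |_{t=0} = 304/49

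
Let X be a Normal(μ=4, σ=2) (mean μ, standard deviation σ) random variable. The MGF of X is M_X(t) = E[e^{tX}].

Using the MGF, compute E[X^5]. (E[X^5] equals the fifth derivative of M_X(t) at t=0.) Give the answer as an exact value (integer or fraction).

E[X^5] = M′′′′′(0) = 4544

M_X(t) = e^(2*t^2 + 4*t)
M′(t) = 4*t*e^(4*t)*e^(2*t^2) + 4*e^(4*t)*e^(2*t^2)
M′′(t) = 16*t^2*e^(4*t)*e^(2*t^2) + 32*t*e^(4*t)*e^(2*t^2) + 20*e^(4*t)*e^(2*t^2)
M′′′(t) = 64*t^3*e^(4*t)*e^(2*t^2) + 192*t^2*e^(4*t)*e^(2*t^2) + 240*t*e^(4*t)*e^(2*t^2) + 112*e^(4*t)*e^(2*t^2)
M′′′′(t) = 256*t^4*e^(4*t)*e^(2*t^2) + 1024*t^3*e^(4*t)*e^(2*t^2) + 1920*t^2*e^(4*t)*e^(2*t^2) + 1792*t*e^(4*t)*e^(2*t^2) + 688*e^(4*t)*e^(2*t^2)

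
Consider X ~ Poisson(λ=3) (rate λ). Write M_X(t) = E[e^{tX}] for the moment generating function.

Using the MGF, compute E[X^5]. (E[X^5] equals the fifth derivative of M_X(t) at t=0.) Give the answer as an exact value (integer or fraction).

M_X(t) = e^(3*e^(t) - 3)
dM/dt = 3*e^(-3)*e^(t)*e^(3*e^(t))
d^2M/dt^2 = (9*e^(2*t)*e^(3*e^(t)) + 3*e^(t)*e^(3*e^(t)))*e^(-3)
d^3M/dt^3 = (27*e^(3*t)*e^(3*e^(t)) + 27*e^(2*t)*e^(3*e^(t)) + 3*e^(t)*e^(3*e^(t)))*e^(-3)
d^4M/dt^4 = (81*e^(4*t)*e^(3*e^(t)) + 162*e^(3*t)*e^(3*e^(t)) + 63*e^(2*t)*e^(3*e^(t)) + 3*e^(t)*e^(3*e^(t)))*e^(-3)
d^5M/dt^5 = (243*e^(5*t)*e^(3*e^(t)) + 810*e^(4*t)*e^(3*e^(t)) + 675*e^(3*t)*e^(3*e^(t)) + 135*e^(2*t)*e^(3*e^(t)) + 3*e^(t)*e^(3*e^(t)))*e^(-3)

E[X^5] = d^5M/dt^5 |_{t=0} = 1866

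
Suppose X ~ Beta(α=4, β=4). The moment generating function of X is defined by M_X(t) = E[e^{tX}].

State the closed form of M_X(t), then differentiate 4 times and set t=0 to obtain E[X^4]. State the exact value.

E[X^4] = M^(4)(0) = 7/66

M_X(t) = ₁F₁(4; 8; t)
M^(4)(t) = 7*₁F₁(8; 12; t)/66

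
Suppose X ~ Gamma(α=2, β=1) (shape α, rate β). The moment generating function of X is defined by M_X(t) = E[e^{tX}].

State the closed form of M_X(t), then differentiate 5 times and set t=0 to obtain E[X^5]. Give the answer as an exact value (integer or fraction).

E[X^5] = M′′′′′(0) = 720

M_X(t) = (1 - t)^(-2)
M′(t) = -2/(t^3 - 3*t^2 + 3*t - 1)
M′′(t) = 6/(t^4 - 4*t^3 + 6*t^2 - 4*t + 1)
M′′′(t) = -24/(t^5 - 5*t^4 + 10*t^3 - 10*t^2 + 5*t - 1)
M′′′′(t) = 120/(t^6 - 6*t^5 + 15*t^4 - 20*t^3 + 15*t^2 - 6*t + 1)
M′′′′′(t) = -720/(t^7 - 7*t^6 + 21*t^5 - 35*t^4 + 35*t^3 - 21*t^2 + 7*t - 1)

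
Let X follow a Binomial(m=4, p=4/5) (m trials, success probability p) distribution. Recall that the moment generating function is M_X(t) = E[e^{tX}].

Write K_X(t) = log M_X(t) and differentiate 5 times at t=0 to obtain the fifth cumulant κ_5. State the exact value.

κ_5 = K^(5)(0) = 1104/3125

M_X(t) = (4*e^(t)/5 + 1/5)^4
K_X(t) = log M_X(t) = 4*log(4*e^(t)/5 + 1/5)
K^(5)(t) = (-1024*e^(4*t) + 2816*e^(3*t) - 704*e^(2*t) + 16*e^(t))/(1024*e^(5*t) + 1280*e^(4*t) + 640*e^(3*t) + 160*e^(2*t) + 20*e^(t) + 1)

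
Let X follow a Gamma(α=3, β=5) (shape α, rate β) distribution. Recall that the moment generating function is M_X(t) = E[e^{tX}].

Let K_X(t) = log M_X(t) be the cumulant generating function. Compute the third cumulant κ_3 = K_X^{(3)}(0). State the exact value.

M_X(t) = 125/(5 - t)^3
K_X(t) = log M_X(t) = -3*log(5 - t) + 3*log(5)
D^3[K](t) = -6/(t^3 - 15*t^2 + 75*t - 125)

κ_3 = D^3[K](0) = 6/125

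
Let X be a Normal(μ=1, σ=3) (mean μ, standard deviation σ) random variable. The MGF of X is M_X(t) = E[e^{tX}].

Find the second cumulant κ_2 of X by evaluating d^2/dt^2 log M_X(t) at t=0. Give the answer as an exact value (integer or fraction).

κ_2 = K′′(0) = 9

M_X(t) = e^(9*t^2/2 + t)
K_X(t) = log M_X(t) = 9*t^2/2 + t
K′(t) = 9*t + 1
K′′(t) = 9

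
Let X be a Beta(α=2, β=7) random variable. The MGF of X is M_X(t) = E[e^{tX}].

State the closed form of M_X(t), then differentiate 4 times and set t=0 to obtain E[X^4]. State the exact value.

E[X^4] = M′′′′(0) = 1/99

M_X(t) = ₁F₁(2; 9; t)
M′(t) = 2*₁F₁(3; 10; t)/9
M′′(t) = ₁F₁(4; 11; t)/15
M′′′(t) = 4*₁F₁(5; 12; t)/165
M′′′′(t) = ₁F₁(6; 13; t)/99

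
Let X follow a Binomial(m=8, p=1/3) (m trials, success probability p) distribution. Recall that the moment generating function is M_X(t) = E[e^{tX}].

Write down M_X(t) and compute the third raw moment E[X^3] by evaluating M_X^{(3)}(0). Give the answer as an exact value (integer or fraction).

M_X(t) = (e^(t)/3 + 2/3)^8
M^(3)(t) = 512*e^(8*t)/6561 + 5488*e^(7*t)/6561 + 896*e^(6*t)/243 + 56000*e^(5*t)/6561 + 71680*e^(4*t)/6561 + 1792*e^(3*t)/243 + 14336*e^(2*t)/6561 + 1024*e^(t)/6561

E[X^3] = M^(3)(0) = 304/9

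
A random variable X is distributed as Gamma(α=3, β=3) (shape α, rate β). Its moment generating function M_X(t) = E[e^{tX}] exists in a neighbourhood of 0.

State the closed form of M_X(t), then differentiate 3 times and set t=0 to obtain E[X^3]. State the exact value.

E[X^3] = M^(3)(0) = 20/9

M_X(t) = 27/(3 - t)^3
M^(3)(t) = 1620/(t^6 - 18*t^5 + 135*t^4 - 540*t^3 + 1215*t^2 - 1458*t + 729)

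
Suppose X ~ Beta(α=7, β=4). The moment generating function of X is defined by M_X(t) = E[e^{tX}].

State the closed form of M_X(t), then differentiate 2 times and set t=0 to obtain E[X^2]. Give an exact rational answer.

M_X(t) = ₁F₁(7; 11; t)
D^2[M](t) = 14*₁F₁(9; 13; t)/33

E[X^2] = D^2[M](0) = 14/33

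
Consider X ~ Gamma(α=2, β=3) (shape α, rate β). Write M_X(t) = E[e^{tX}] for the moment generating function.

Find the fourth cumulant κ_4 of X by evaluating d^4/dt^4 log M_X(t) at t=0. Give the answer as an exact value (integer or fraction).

κ_4 = D^4[K](0) = 4/27

M_X(t) = 9/(3 - t)^2
K_X(t) = log M_X(t) = -2*log(3 - t) + 2*log(3)
D^4[K](t) = 12/(t^4 - 12*t^3 + 54*t^2 - 108*t + 81)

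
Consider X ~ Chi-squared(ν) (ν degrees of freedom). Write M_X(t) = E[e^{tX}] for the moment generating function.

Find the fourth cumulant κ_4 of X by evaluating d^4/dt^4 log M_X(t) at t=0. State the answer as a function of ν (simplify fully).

M_X(t) = (1 - 2*t)^(-ν/2)
K_X(t) = log M_X(t) = -ν*log(1 - 2*t)/2
K^(4)(t) = 48*ν/(16*t^4 - 32*t^3 + 24*t^2 - 8*t + 1)

κ_4 = K^(4)(0) = 48*ν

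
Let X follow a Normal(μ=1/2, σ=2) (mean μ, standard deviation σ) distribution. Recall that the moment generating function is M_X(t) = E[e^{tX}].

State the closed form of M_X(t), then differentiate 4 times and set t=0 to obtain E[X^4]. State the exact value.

M_X(t) = e^(2*t^2 + t/2)
dM/dt = 4*t*e^(t/2)*e^(2*t^2) + e^(t/2)*e^(2*t^2)/2
d^2M/dt^2 = 16*t^2*e^(t/2)*e^(2*t^2) + 4*t*e^(t/2)*e^(2*t^2) + 17*e^(t/2)*e^(2*t^2)/4
d^3M/dt^3 = 64*t^3*e^(t/2)*e^(2*t^2) + 24*t^2*e^(t/2)*e^(2*t^2) + 51*t*e^(t/2)*e^(2*t^2) + 49*e^(t/2)*e^(2*t^2)/8
d^4M/dt^4 = 256*t^4*e^(t/2)*e^(2*t^2) + 128*t^3*e^(t/2)*e^(2*t^2) + 408*t^2*e^(t/2)*e^(2*t^2) + 98*t*e^(t/2)*e^(2*t^2) + 865*e^(t/2)*e^(2*t^2)/16

E[X^4] = d^4M/dt^4 |_{t=0} = 865/16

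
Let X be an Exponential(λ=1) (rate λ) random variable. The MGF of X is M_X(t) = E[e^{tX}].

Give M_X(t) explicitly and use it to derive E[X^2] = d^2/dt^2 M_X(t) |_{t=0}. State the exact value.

E[X^2] = M^(2)(0) = 2

M_X(t) = 1/(1 - t)
M^(2)(t) = -2/(t^3 - 3*t^2 + 3*t - 1)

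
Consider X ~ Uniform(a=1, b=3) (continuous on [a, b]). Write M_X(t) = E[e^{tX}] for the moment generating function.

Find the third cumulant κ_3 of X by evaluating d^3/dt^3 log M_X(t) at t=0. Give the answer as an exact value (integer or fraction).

M_X(t) = (e^(3*t) - e^(t))/(2*t)
K_X(t) = log M_X(t) = -log(t) + log(e^(3*t) - e^(t)) - log(2)
K^(3)(t) = (8*t^3*e^(4*t) + 8*t^3*e^(2*t) - 2*e^(6*t) + 6*e^(4*t) - 6*e^(2*t) + 2)/(t^3*e^(6*t) - 3*t^3*e^(4*t) + 3*t^3*e^(2*t) - t^3)

κ_3 = K^(3)(0) = 0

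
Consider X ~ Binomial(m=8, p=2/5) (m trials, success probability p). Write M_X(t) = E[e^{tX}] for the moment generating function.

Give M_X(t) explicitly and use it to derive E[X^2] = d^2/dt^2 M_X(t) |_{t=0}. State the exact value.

E[X^2] = M^(2)(0) = 304/25

M_X(t) = (2*e^(t)/5 + 3/5)^8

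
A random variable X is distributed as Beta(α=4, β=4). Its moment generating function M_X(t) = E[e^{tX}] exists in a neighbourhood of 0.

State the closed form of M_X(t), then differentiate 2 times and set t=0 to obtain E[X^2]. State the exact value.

M_X(t) = ₁F₁(4; 8; t)
dM/dt = ₁F₁(5; 9; t)/2
d^2M/dt^2 = 5*₁F₁(6; 10; t)/18

E[X^2] = d^2M/dt^2 |_{t=0} = 5/18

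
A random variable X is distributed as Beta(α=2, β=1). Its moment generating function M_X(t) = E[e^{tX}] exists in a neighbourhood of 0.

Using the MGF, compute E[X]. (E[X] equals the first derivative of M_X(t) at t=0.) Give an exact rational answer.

M_X(t) = ₁F₁(2; 3; t)
dM/dt = 2*₁F₁(3; 4; t)/3

E[X] = dM/dt |_{t=0} = 2/3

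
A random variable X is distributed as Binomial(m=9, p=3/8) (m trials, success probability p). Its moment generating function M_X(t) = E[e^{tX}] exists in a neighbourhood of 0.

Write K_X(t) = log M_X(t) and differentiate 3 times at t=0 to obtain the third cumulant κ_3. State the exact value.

κ_3 = K^(3)(0) = 135/256

M_X(t) = (3*e^(t)/8 + 5/8)^9
K_X(t) = log M_X(t) = 9*log(3*e^(t)/8 + 5/8)
K^(3)(t) = (-405*e^(2*t) + 675*e^(t))/(27*e^(3*t) + 135*e^(2*t) + 225*e^(t) + 125)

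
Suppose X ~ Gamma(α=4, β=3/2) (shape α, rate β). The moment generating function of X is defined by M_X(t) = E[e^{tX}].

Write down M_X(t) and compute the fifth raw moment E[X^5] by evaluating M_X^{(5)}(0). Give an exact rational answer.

M_X(t) = 81/(16*(3/2 - t)^4)
dM/dt = -648/(32*t^5 - 240*t^4 + 720*t^3 - 1080*t^2 + 810*t - 243)
d^2M/dt^2 = 6480/(64*t^6 - 576*t^5 + 2160*t^4 - 4320*t^3 + 4860*t^2 - 2916*t + 729)
d^3M/dt^3 = -77760/(128*t^7 - 1344*t^6 + 6048*t^5 - 15120*t^4 + 22680*t^3 - 20412*t^2 + 10206*t - 2187)
d^4M/dt^4 = 1088640/(256*t^8 - 3072*t^7 + 16128*t^6 - 48384*t^5 + 90720*t^4 - 108864*t^3 + 81648*t^2 - 34992*t + 6561)
d^5M/dt^5 = -17418240/(512*t^9 - 6912*t^8 + 41472*t^7 - 145152*t^6 + 326592*t^5 - 489888*t^4 + 489888*t^3 - 314928*t^2 + 118098*t - 19683)

E[X^5] = d^5M/dt^5 |_{t=0} = 71680/81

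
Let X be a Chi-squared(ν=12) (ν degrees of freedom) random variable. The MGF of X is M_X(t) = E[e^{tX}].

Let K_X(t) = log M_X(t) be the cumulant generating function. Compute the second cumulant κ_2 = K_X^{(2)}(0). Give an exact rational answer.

κ_2 = d^2K/dt^2 |_{t=0} = 24

M_X(t) = (1 - 2*t)^(-6)
K_X(t) = log M_X(t) = -6*log(1 - 2*t)
dK/dt = -12/(2*t - 1)
d^2K/dt^2 = 24/(4*t^2 - 4*t + 1)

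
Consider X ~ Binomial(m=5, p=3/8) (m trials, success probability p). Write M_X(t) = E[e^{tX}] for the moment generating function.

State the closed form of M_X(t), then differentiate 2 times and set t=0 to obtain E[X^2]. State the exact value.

M_X(t) = (3*e^(t)/8 + 5/8)^5
dM/dt = 1215*e^(5*t)/32768 + 2025*e^(4*t)/8192 + 10125*e^(3*t)/16384 + 5625*e^(2*t)/8192 + 9375*e^(t)/32768
d^2M/dt^2 = 6075*e^(5*t)/32768 + 2025*e^(4*t)/2048 + 30375*e^(3*t)/16384 + 5625*e^(2*t)/4096 + 9375*e^(t)/32768

E[X^2] = d^2M/dt^2 |_{t=0} = 75/16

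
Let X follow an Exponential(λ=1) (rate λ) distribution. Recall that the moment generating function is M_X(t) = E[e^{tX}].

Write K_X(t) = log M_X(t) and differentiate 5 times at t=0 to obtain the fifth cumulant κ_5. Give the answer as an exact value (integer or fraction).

M_X(t) = 1/(1 - t)
K_X(t) = log M_X(t) = -log(1 - t)
K′(t) = -1/(t - 1)
K′′(t) = 1/(t^2 - 2*t + 1)
K′′′(t) = -2/(t^3 - 3*t^2 + 3*t - 1)
K′′′′(t) = 6/(t^4 - 4*t^3 + 6*t^2 - 4*t + 1)
K′′′′′(t) = -24/(t^5 - 5*t^4 + 10*t^3 - 10*t^2 + 5*t - 1)

κ_5 = K′′′′′(0) = 24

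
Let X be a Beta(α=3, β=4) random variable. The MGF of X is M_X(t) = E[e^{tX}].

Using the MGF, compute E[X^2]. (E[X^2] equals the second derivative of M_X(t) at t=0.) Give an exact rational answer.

E[X^2] = M^(2)(0) = 3/14

M_X(t) = ₁F₁(3; 7; t)
M^(2)(t) = 3*₁F₁(5; 9; t)/14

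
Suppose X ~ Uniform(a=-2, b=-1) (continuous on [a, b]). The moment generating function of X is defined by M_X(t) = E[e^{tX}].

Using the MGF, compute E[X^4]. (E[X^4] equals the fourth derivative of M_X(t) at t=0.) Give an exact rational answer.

E[X^4] = d^4M/dt^4 |_{t=0} = 31/5

M_X(t) = (e^(-t) - e^(-2*t))/t
dM/dt = (-t*e^(t) + 2*t - e^(t) + 1)*e^(-2*t)/t^2
d^2M/dt^2 = (t^2*e^(t) - 4*t^2 + 2*t*e^(t) - 4*t + 2*e^(t) - 2)*e^(-2*t)/t^3
d^3M/dt^3 = (-t^3*e^(t) + 8*t^3 - 3*t^2*e^(t) + 12*t^2 - 6*t*e^(t) + 12*t - 6*e^(t) + 6)*e^(-2*t)/t^4
d^4M/dt^4 = (t^4*e^(t) - 16*t^4 + 4*t^3*e^(t) - 32*t^3 + 12*t^2*e^(t) - 48*t^2 + 24*t*e^(t) - 48*t + 24*e^(t) - 24)*e^(-2*t)/t^5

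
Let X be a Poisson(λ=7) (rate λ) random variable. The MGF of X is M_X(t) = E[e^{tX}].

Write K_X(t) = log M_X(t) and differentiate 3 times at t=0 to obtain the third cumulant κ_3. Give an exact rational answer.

κ_3 = D^3[K](0) = 7

M_X(t) = e^(7*e^(t) - 7)
K_X(t) = log M_X(t) = 7*e^(t) - 7
D^3[K](t) = 7*e^(t)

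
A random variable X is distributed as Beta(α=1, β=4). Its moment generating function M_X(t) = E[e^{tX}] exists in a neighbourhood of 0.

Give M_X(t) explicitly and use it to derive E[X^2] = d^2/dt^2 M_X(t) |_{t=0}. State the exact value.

M_X(t) = ₁F₁(1; 5; t)
M^(2)(t) = ₁F₁(3; 7; t)/15

E[X^2] = M^(2)(0) = 1/15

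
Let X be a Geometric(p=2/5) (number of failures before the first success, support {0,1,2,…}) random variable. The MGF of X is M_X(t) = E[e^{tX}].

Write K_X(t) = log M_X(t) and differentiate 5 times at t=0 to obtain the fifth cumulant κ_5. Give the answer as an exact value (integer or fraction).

M_X(t) = 2/(5*(1 - 3*e^(t)/5))
K_X(t) = log M_X(t) = -log(1 - 3*e^(t)/5) - log(5) + log(2)
dK/dt = -3*e^(t)/(3*e^(t) - 5)
d^2K/dt^2 = 15*e^(t)/(9*e^(2*t) - 30*e^(t) + 25)
d^3K/dt^3 = (-45*e^(2*t) - 75*e^(t))/(27*e^(3*t) - 135*e^(2*t) + 225*e^(t) - 125)
d^4K/dt^4 = (135*e^(3*t) + 900*e^(2*t) + 375*e^(t))/(81*e^(4*t) - 540*e^(3*t) + 1350*e^(2*t) - 1500*e^(t) + 625)
d^5K/dt^5 = (-405*e^(4*t) - 7425*e^(3*t) - 12375*e^(2*t) - 1875*e^(t))/(243*e^(5*t) - 2025*e^(4*t) + 6750*e^(3*t) - 11250*e^(2*t) + 9375*e^(t) - 3125)

κ_5 = d^5K/dt^5 |_{t=0} = 690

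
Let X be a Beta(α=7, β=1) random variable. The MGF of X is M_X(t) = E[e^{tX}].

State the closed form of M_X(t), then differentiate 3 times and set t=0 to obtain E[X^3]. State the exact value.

E[X^3] = D^3[M](0) = 7/10

M_X(t) = ₁F₁(7; 8; t)
D^3[M](t) = 7*₁F₁(10; 11; t)/10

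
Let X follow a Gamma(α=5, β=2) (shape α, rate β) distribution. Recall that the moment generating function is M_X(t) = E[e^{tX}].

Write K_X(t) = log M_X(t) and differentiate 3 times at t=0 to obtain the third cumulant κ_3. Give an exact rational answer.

M_X(t) = 32/(2 - t)^5
K_X(t) = log M_X(t) = -5*log(2 - t) + 5*log(2)
dK/dt = -5/(t - 2)
d^2K/dt^2 = 5/(t^2 - 4*t + 4)
d^3K/dt^3 = -10/(t^3 - 6*t^2 + 12*t - 8)

κ_3 = d^3K/dt^3 |_{t=0} = 5/4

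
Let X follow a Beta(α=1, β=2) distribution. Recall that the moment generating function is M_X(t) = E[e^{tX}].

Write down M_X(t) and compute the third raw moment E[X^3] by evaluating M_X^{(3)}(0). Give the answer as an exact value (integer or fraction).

E[X^3] = M′′′(0) = 1/10

M_X(t) = ₁F₁(1; 3; t)
M′(t) = ₁F₁(2; 4; t)/3
M′′(t) = ₁F₁(3; 5; t)/6
M′′′(t) = ₁F₁(4; 6; t)/10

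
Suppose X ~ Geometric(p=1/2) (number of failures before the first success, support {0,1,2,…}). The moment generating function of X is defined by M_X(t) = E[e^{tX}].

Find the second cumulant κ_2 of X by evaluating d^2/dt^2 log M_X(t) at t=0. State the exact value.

κ_2 = D^2[K](0) = 2

M_X(t) = 1/(2*(1 - e^(t)/2))
K_X(t) = log M_X(t) = -log(1 - e^(t)/2) - log(2)
D^2[K](t) = 2*e^(t)/(e^(2*t) - 4*e^(t) + 4)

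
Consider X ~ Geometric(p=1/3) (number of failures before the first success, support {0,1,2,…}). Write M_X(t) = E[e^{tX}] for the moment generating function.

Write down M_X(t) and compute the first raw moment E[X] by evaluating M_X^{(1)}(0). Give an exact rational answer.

E[X] = D[M](0) = 2

M_X(t) = 1/(3*(1 - 2*e^(t)/3))
D[M](t) = 2*e^(t)/(4*e^(2*t) - 12*e^(t) + 9)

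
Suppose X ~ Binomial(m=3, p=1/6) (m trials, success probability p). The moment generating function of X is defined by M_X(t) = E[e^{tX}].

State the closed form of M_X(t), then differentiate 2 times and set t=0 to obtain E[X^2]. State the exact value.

M_X(t) = (e^(t)/6 + 5/6)^3
dM/dt = e^(3*t)/72 + 5*e^(2*t)/36 + 25*e^(t)/72
d^2M/dt^2 = e^(3*t)/24 + 5*e^(2*t)/18 + 25*e^(t)/72

E[X^2] = d^2M/dt^2 |_{t=0} = 2/3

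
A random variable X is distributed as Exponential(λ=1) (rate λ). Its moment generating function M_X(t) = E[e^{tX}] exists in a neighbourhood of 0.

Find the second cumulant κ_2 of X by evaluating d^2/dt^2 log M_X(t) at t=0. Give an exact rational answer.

κ_2 = d^2K/dt^2 |_{t=0} = 1

M_X(t) = 1/(1 - t)
K_X(t) = log M_X(t) = -log(1 - t)
dK/dt = -1/(t - 1)
d^2K/dt^2 = 1/(t^2 - 2*t + 1)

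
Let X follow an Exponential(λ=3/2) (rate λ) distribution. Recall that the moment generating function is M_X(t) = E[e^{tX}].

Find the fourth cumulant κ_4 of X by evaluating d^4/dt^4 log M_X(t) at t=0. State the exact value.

κ_4 = K^(4)(0) = 32/27

M_X(t) = 3/(2*(3/2 - t))
K_X(t) = log M_X(t) = -log(3/2 - t) - log(2) + log(3)
K^(4)(t) = 96/(16*t^4 - 96*t^3 + 216*t^2 - 216*t + 81)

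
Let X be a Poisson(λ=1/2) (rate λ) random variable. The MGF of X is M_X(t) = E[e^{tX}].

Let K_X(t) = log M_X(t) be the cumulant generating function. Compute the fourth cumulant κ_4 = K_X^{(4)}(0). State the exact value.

M_X(t) = e^(e^(t)/2 - 1/2)
K_X(t) = log M_X(t) = e^(t)/2 - 1/2
D^4[K](t) = e^(t)/2

κ_4 = D^4[K](0) = 1/2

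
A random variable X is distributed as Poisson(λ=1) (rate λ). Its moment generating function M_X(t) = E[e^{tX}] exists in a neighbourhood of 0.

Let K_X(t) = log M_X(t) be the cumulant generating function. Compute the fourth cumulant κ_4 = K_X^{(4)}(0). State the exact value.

M_X(t) = e^(e^(t) - 1)
K_X(t) = log M_X(t) = e^(t) - 1
K′(t) = e^(t)
K′′(t) = e^(t)
K′′′(t) = e^(t)
K′′′′(t) = e^(t)

κ_4 = K′′′′(0) = 1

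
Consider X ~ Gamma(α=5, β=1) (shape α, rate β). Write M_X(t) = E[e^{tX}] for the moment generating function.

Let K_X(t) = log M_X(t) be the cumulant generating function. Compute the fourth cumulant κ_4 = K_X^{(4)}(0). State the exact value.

M_X(t) = (1 - t)^(-5)
K_X(t) = log M_X(t) = -5*log(1 - t)
K′(t) = -5/(t - 1)
K′′(t) = 5/(t^2 - 2*t + 1)
K′′′(t) = -10/(t^3 - 3*t^2 + 3*t - 1)
K′′′′(t) = 30/(t^4 - 4*t^3 + 6*t^2 - 4*t + 1)

κ_4 = K′′′′(0) = 30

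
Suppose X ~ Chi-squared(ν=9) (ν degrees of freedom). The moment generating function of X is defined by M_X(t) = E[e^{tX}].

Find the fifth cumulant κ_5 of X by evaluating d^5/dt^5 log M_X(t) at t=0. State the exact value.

κ_5 = d^5K/dt^5 |_{t=0} = 3456

M_X(t) = (1 - 2*t)^(-9/2)
K_X(t) = log M_X(t) = -9*log(1 - 2*t)/2
dK/dt = -9/(2*t - 1)
d^2K/dt^2 = 18/(4*t^2 - 4*t + 1)
d^3K/dt^3 = -72/(8*t^3 - 12*t^2 + 6*t - 1)
d^4K/dt^4 = 432/(16*t^4 - 32*t^3 + 24*t^2 - 8*t + 1)
d^5K/dt^5 = -3456/(32*t^5 - 80*t^4 + 80*t^3 - 40*t^2 + 10*t - 1)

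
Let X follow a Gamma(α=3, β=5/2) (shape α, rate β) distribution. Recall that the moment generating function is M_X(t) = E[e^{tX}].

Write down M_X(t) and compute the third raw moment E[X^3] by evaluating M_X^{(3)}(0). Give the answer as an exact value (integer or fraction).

E[X^3] = D^3[M](0) = 96/25

M_X(t) = 125/(8*(5/2 - t)^3)
D^3[M](t) = 60000/(64*t^6 - 960*t^5 + 6000*t^4 - 20000*t^3 + 37500*t^2 - 37500*t + 15625)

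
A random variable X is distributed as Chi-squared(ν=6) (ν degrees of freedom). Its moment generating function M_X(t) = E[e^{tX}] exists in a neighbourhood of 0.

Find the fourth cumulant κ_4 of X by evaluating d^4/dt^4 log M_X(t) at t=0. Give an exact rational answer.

κ_4 = D^4[K](0) = 288

M_X(t) = (1 - 2*t)^(-3)
K_X(t) = log M_X(t) = -3*log(1 - 2*t)
D^4[K](t) = 288/(16*t^4 - 32*t^3 + 24*t^2 - 8*t + 1)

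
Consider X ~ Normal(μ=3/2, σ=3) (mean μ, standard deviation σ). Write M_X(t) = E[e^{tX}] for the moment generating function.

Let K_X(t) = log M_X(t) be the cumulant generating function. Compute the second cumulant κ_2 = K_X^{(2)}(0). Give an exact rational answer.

κ_2 = K^(2)(0) = 9

M_X(t) = e^(9*t^2/2 + 3*t/2)
K_X(t) = log M_X(t) = 9*t^2/2 + 3*t/2
K^(2)(t) = 9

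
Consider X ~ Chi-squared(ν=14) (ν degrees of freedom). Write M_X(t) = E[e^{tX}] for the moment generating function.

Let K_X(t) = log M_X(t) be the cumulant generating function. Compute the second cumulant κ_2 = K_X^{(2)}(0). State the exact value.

κ_2 = D^2[K](0) = 28

M_X(t) = (1 - 2*t)^(-7)
K_X(t) = log M_X(t) = -7*log(1 - 2*t)
D^2[K](t) = 28/(4*t^2 - 4*t + 1)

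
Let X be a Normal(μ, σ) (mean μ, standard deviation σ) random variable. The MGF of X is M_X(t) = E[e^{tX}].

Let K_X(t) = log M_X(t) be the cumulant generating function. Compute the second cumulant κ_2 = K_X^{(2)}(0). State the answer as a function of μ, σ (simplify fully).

M_X(t) = e^(μ*t + σ^2*t^2/2)
K_X(t) = log M_X(t) = μ*t + σ^2*t^2/2
D^2[K](t) = σ^2

κ_2 = D^2[K](0) = σ^2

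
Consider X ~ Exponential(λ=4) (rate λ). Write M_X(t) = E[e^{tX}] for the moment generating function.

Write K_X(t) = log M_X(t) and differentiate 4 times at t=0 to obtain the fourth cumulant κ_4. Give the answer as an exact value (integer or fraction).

M_X(t) = 4/(4 - t)
K_X(t) = log M_X(t) = -log(4 - t) + 2*log(2)
D^4[K](t) = 6/(t^4 - 16*t^3 + 96*t^2 - 256*t + 256)

κ_4 = D^4[K](0) = 3/128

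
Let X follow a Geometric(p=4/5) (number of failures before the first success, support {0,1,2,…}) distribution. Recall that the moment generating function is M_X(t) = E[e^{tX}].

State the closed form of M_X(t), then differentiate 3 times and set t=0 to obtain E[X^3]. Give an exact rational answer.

E[X^3] = M′′′(0) = 23/32

M_X(t) = 4/(5*(1 - e^(t)/5))
M′(t) = 4*e^(t)/(e^(2*t) - 10*e^(t) + 25)
M′′(t) = (-4*e^(2*t) - 20*e^(t))/(e^(3*t) - 15*e^(2*t) + 75*e^(t) - 125)
M′′′(t) = (4*e^(3*t) + 80*e^(2*t) + 100*e^(t))/(e^(4*t) - 20*e^(3*t) + 150*e^(2*t) - 500*e^(t) + 625)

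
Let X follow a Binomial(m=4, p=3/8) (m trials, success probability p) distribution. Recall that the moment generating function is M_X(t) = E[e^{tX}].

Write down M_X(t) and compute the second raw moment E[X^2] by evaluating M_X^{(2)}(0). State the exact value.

M_X(t) = (3*e^(t)/8 + 5/8)^4
dM/dt = 81*e^(4*t)/1024 + 405*e^(3*t)/1024 + 675*e^(2*t)/1024 + 375*e^(t)/1024
d^2M/dt^2 = 81*e^(4*t)/256 + 1215*e^(3*t)/1024 + 675*e^(2*t)/512 + 375*e^(t)/1024

E[X^2] = d^2M/dt^2 |_{t=0} = 51/16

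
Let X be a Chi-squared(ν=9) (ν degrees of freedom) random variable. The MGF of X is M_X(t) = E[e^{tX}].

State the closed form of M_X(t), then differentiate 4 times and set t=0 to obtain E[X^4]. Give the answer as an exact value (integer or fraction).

E[X^4] = M′′′′(0) = 19305

M_X(t) = (1 - 2*t)^(-9/2)
M′(t) = -9/(32*t^5*√(1 - 2*t) - 80*t^4*√(1 - 2*t) + 80*t^3*√(1 - 2*t) - 40*t^2*√(1 - 2*t) + 10*t*√(1 - 2*t) - √(1 - 2*t))
M′′(t) = 99/(64*t^6*√(1 - 2*t) - 192*t^5*√(1 - 2*t) + 240*t^4*√(1 - 2*t) - 160*t^3*√(1 - 2*t) + 60*t^2*√(1 - 2*t) - 12*t*√(1 - 2*t) + √(1 - 2*t))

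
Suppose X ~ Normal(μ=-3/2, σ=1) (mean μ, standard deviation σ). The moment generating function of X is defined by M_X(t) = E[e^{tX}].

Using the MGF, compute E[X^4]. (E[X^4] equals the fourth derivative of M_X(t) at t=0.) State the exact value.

E[X^4] = M^(4)(0) = 345/16

M_X(t) = e^(t^2/2 - 3*t/2)
M^(4)(t) = (16*t^4*e^(t^2/2) - 96*t^3*e^(t^2/2) + 312*t^2*e^(t^2/2) - 504*t*e^(t^2/2) + 345*e^(t^2/2))*e^(-3*t/2)/16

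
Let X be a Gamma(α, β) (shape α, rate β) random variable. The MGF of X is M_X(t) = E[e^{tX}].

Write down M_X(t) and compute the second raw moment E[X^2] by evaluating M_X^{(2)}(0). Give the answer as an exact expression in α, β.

E[X^2] = D^2[M](0) = α*(α + 1)/β^2

M_X(t) = (β/(β - t))^α
D^2[M](t) = (α^2*β^α*(1/(β - t))^α + α*β^α*(1/(β - t))^α)/(β^2 - 2*β*t + t^2)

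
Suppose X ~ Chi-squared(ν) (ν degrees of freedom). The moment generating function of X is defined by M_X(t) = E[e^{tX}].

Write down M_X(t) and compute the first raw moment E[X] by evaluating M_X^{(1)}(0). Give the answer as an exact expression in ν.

E[X] = M′(0) = ν

M_X(t) = (1 - 2*t)^(-ν/2)
M′(t) = -ν/(2*t*(1 - 2*t)^(ν/2) - (1 - 2*t)^(ν/2))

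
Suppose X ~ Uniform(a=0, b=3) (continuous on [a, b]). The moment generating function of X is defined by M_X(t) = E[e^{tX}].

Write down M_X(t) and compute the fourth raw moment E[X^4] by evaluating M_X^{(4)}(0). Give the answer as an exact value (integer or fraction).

M_X(t) = (e^(3*t) - 1)/(3*t)
D^4[M](t) = (27*t^4*e^(3*t) - 36*t^3*e^(3*t) + 36*t^2*e^(3*t) - 24*t*e^(3*t) + 8*e^(3*t) - 8)/t^5

E[X^4] = D^4[M](0) = 81/5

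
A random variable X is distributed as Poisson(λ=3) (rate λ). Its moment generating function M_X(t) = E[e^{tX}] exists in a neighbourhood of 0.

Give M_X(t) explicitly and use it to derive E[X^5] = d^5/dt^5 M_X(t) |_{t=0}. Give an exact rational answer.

M_X(t) = e^(3*e^(t) - 3)
dM/dt = 3*e^(-3)*e^(t)*e^(3*e^(t))
d^2M/dt^2 = (9*e^(2*t)*e^(3*e^(t)) + 3*e^(t)*e^(3*e^(t)))*e^(-3)
d^3M/dt^3 = (27*e^(3*t)*e^(3*e^(t)) + 27*e^(2*t)*e^(3*e^(t)) + 3*e^(t)*e^(3*e^(t)))*e^(-3)
d^4M/dt^4 = (81*e^(4*t)*e^(3*e^(t)) + 162*e^(3*t)*e^(3*e^(t)) + 63*e^(2*t)*e^(3*e^(t)) + 3*e^(t)*e^(3*e^(t)))*e^(-3)
d^5M/dt^5 = (243*e^(5*t)*e^(3*e^(t)) + 810*e^(4*t)*e^(3*e^(t)) + 675*e^(3*t)*e^(3*e^(t)) + 135*e^(2*t)*e^(3*e^(t)) + 3*e^(t)*e^(3*e^(t)))*e^(-3)

E[X^5] = d^5M/dt^5 |_{t=0} = 1866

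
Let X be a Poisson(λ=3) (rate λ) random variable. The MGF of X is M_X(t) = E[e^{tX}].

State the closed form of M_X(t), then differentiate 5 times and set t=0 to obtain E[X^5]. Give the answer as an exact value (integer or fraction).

M_X(t) = e^(3*e^(t) - 3)
M′(t) = 3*e^(-3)*e^(t)*e^(3*e^(t))
M′′(t) = (9*e^(2*t)*e^(3*e^(t)) + 3*e^(t)*e^(3*e^(t)))*e^(-3)
M′′′(t) = (27*e^(3*t)*e^(3*e^(t)) + 27*e^(2*t)*e^(3*e^(t)) + 3*e^(t)*e^(3*e^(t)))*e^(-3)
M′′′′(t) = (81*e^(4*t)*e^(3*e^(t)) + 162*e^(3*t)*e^(3*e^(t)) + 63*e^(2*t)*e^(3*e^(t)) + 3*e^(t)*e^(3*e^(t)))*e^(-3)
M′′′′′(t) = (243*e^(5*t)*e^(3*e^(t)) + 810*e^(4*t)*e^(3*e^(t)) + 675*e^(3*t)*e^(3*e^(t)) + 135*e^(2*t)*e^(3*e^(t)) + 3*e^(t)*e^(3*e^(t)))*e^(-3)

E[X^5] = M′′′′′(0) = 1866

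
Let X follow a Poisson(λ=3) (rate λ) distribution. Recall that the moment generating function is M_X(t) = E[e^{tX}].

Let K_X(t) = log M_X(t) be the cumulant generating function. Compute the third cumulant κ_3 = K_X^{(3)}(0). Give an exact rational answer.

κ_3 = d^3K/dt^3 |_{t=0} = 3

M_X(t) = e^(3*e^(t) - 3)
K_X(t) = log M_X(t) = 3*e^(t) - 3
dK/dt = 3*e^(t)
d^2K/dt^2 = 3*e^(t)
d^3K/dt^3 = 3*e^(t)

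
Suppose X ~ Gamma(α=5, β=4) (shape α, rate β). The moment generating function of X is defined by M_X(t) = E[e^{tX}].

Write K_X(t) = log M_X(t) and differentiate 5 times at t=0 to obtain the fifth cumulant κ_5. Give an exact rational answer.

κ_5 = K′′′′′(0) = 15/128

M_X(t) = 1024/(4 - t)^5
K_X(t) = log M_X(t) = -5*log(4 - t) + 10*log(2)
K′(t) = -5/(t - 4)
K′′(t) = 5/(t^2 - 8*t + 16)
K′′′(t) = -10/(t^3 - 12*t^2 + 48*t - 64)
K′′′′(t) = 30/(t^4 - 16*t^3 + 96*t^2 - 256*t + 256)
K′′′′′(t) = -120/(t^5 - 20*t^4 + 160*t^3 - 640*t^2 + 1280*t - 1024)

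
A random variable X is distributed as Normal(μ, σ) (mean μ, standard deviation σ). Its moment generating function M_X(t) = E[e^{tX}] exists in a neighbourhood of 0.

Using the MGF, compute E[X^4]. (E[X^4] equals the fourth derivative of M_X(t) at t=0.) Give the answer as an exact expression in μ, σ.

M_X(t) = e^(μ*t + σ^2*t^2/2)

E[X^4] = D^4[M](0) = μ^4 + 6*μ^2*σ^2 + 3*σ^4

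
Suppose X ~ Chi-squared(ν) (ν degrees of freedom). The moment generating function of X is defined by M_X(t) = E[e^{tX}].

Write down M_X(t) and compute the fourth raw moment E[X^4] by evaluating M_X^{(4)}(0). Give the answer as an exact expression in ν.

E[X^4] = M^(4)(0) = ν*(ν^3 + 12*ν^2 + 44*ν + 48)

M_X(t) = (1 - 2*t)^(-ν/2)
M^(4)(t) = (ν^4 + 12*ν^3 + 44*ν^2 + 48*ν)/(16*t^4*(1 - 2*t)^(ν/2) - 32*t^3*(1 - 2*t)^(ν/2) + 24*t^2*(1 - 2*t)^(ν/2) - 8*t*(1 - 2*t)^(ν/2) + (1 - 2*t)^(ν/2))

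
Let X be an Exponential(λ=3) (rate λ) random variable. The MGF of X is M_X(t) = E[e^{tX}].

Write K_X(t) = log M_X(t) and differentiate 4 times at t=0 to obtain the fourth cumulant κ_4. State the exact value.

M_X(t) = 3/(3 - t)
K_X(t) = log M_X(t) = -log(3 - t) + log(3)
K^(4)(t) = 6/(t^4 - 12*t^3 + 54*t^2 - 108*t + 81)

κ_4 = K^(4)(0) = 2/27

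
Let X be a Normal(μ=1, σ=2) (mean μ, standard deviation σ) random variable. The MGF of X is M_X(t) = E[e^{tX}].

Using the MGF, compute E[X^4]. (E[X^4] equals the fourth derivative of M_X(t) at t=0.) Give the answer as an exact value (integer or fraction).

E[X^4] = M′′′′(0) = 73

M_X(t) = e^(2*t^2 + t)
M′(t) = 4*t*e^(t)*e^(2*t^2) + e^(t)*e^(2*t^2)
M′′(t) = 16*t^2*e^(t)*e^(2*t^2) + 8*t*e^(t)*e^(2*t^2) + 5*e^(t)*e^(2*t^2)
M′′′(t) = 64*t^3*e^(t)*e^(2*t^2) + 48*t^2*e^(t)*e^(2*t^2) + 60*t*e^(t)*e^(2*t^2) + 13*e^(t)*e^(2*t^2)
M′′′′(t) = 256*t^4*e^(t)*e^(2*t^2) + 256*t^3*e^(t)*e^(2*t^2) + 480*t^2*e^(t)*e^(2*t^2) + 208*t*e^(t)*e^(2*t^2) + 73*e^(t)*e^(2*t^2)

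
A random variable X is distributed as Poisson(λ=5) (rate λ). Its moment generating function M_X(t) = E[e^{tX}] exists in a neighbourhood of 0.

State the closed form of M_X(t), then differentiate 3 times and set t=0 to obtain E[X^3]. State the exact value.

M_X(t) = e^(5*e^(t) - 5)
dM/dt = 5*e^(-5)*e^(t)*e^(5*e^(t))
d^2M/dt^2 = (25*e^(2*t)*e^(5*e^(t)) + 5*e^(t)*e^(5*e^(t)))*e^(-5)
d^3M/dt^3 = (125*e^(3*t)*e^(5*e^(t)) + 75*e^(2*t)*e^(5*e^(t)) + 5*e^(t)*e^(5*e^(t)))*e^(-5)

E[X^3] = d^3M/dt^3 |_{t=0} = 205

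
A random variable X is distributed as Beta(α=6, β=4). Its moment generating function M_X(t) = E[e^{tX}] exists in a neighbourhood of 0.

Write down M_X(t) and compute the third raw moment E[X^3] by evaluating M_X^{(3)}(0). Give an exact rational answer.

E[X^3] = D^3[M](0) = 14/55

M_X(t) = ₁F₁(6; 10; t)
D^3[M](t) = 14*₁F₁(9; 13; t)/55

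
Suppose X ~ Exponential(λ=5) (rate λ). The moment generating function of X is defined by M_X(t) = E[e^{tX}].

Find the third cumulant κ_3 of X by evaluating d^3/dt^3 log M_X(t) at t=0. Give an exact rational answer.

κ_3 = D^3[K](0) = 2/125

M_X(t) = 5/(5 - t)
K_X(t) = log M_X(t) = -log(5 - t) + log(5)
D^3[K](t) = -2/(t^3 - 15*t^2 + 75*t - 125)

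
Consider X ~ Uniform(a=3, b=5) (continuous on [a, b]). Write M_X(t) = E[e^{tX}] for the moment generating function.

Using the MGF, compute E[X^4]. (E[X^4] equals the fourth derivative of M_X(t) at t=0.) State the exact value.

E[X^4] = d^4M/dt^4 |_{t=0} = 1441/5

M_X(t) = (e^(5*t) - e^(3*t))/(2*t)
dM/dt = (5*t*e^(5*t) - 3*t*e^(3*t) - e^(5*t) + e^(3*t))/(2*t^2)
d^2M/dt^2 = (25*t^2*e^(5*t) - 9*t^2*e^(3*t) - 10*t*e^(5*t) + 6*t*e^(3*t) + 2*e^(5*t) - 2*e^(3*t))/(2*t^3)
d^3M/dt^3 = (125*t^3*e^(5*t) - 27*t^3*e^(3*t) - 75*t^2*e^(5*t) + 27*t^2*e^(3*t) + 30*t*e^(5*t) - 18*t*e^(3*t) - 6*e^(5*t) + 6*e^(3*t))/(2*t^4)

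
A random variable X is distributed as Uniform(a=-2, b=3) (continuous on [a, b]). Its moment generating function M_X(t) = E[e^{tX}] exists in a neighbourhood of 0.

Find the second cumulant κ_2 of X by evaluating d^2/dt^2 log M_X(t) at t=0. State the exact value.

M_X(t) = (e^(3*t) - e^(-2*t))/(5*t)
K_X(t) = log M_X(t) = -log(t) + log(e^(3*t) - e^(-2*t)) - log(5)
K^(2)(t) = (-25*t^2*e^(5*t) + e^(10*t) - 2*e^(5*t) + 1)/(t^2*e^(10*t) - 2*t^2*e^(5*t) + t^2)

κ_2 = K^(2)(0) = 25/12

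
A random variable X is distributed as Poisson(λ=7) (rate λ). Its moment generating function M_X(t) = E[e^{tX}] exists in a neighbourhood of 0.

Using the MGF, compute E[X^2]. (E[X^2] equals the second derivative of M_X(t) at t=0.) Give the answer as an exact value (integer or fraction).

E[X^2] = M^(2)(0) = 56

M_X(t) = e^(7*e^(t) - 7)
M^(2)(t) = (49*e^(2*t)*e^(7*e^(t)) + 7*e^(t)*e^(7*e^(t)))*e^(-7)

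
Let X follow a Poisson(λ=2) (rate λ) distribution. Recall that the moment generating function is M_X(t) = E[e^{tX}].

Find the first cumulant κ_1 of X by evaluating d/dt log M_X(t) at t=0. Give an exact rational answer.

κ_1 = D[K](0) = 2

M_X(t) = e^(2*e^(t) - 2)
K_X(t) = log M_X(t) = 2*e^(t) - 2
D[K](t) = 2*e^(t)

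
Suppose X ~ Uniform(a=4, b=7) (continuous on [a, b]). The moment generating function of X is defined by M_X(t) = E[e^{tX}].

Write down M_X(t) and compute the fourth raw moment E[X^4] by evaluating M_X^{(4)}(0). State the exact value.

M_X(t) = (e^(7*t) - e^(4*t))/(3*t)
dM/dt = (7*t*e^(7*t) - 4*t*e^(4*t) - e^(7*t) + e^(4*t))/(3*t^2)
d^2M/dt^2 = (49*t^2*e^(7*t) - 16*t^2*e^(4*t) - 14*t*e^(7*t) + 8*t*e^(4*t) + 2*e^(7*t) - 2*e^(4*t))/(3*t^3)
d^3M/dt^3 = (343*t^3*e^(7*t) - 64*t^3*e^(4*t) - 147*t^2*e^(7*t) + 48*t^2*e^(4*t) + 42*t*e^(7*t) - 24*t*e^(4*t) - 6*e^(7*t) + 6*e^(4*t))/(3*t^4)

E[X^4] = d^4M/dt^4 |_{t=0} = 5261/5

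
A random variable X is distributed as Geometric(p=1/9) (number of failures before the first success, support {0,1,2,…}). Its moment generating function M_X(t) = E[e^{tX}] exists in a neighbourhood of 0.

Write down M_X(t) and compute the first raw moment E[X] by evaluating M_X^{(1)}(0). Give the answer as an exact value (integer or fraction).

M_X(t) = 1/(9*(1 - 8*e^(t)/9))
dM/dt = 8*e^(t)/(64*e^(2*t) - 144*e^(t) + 81)

E[X] = dM/dt |_{t=0} = 8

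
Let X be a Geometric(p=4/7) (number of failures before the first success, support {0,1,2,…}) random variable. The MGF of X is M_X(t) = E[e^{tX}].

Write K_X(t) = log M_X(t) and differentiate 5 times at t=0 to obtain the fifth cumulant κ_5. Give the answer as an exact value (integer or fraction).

M_X(t) = 4/(7*(1 - 3*e^(t)/7))
K_X(t) = log M_X(t) = -log(1 - 3*e^(t)/7) - log(7) + 2*log(2)
K′(t) = -3*e^(t)/(3*e^(t) - 7)
K′′(t) = 21*e^(t)/(9*e^(2*t) - 42*e^(t) + 49)
K′′′(t) = (-63*e^(2*t) - 147*e^(t))/(27*e^(3*t) - 189*e^(2*t) + 441*e^(t) - 343)
K′′′′(t) = (189*e^(3*t) + 1764*e^(2*t) + 1029*e^(t))/(81*e^(4*t) - 756*e^(3*t) + 2646*e^(2*t) - 4116*e^(t) + 2401)
K′′′′′(t) = (-567*e^(4*t) - 14553*e^(3*t) - 33957*e^(2*t) - 7203*e^(t))/(243*e^(5*t) - 2835*e^(4*t) + 13230*e^(3*t) - 30870*e^(2*t) + 36015*e^(t) - 16807)

κ_5 = K′′′′′(0) = 7035/128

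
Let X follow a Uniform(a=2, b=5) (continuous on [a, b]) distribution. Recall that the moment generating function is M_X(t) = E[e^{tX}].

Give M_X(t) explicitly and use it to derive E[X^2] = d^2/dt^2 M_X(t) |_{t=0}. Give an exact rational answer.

M_X(t) = (e^(5*t) - e^(2*t))/(3*t)
D^2[M](t) = (25*t^2*e^(5*t) - 4*t^2*e^(2*t) - 10*t*e^(5*t) + 4*t*e^(2*t) + 2*e^(5*t) - 2*e^(2*t))/(3*t^3)

E[X^2] = D^2[M](0) = 13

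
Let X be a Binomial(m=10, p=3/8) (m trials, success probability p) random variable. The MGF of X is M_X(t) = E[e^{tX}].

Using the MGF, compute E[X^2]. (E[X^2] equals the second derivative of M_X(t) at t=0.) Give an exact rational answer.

M_X(t) = (3*e^(t)/8 + 5/8)^10

E[X^2] = D^2[M](0) = 525/32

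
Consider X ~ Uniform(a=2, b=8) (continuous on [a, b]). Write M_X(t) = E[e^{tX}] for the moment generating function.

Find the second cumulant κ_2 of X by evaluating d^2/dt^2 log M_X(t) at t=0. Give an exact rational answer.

M_X(t) = (e^(8*t) - e^(2*t))/(6*t)
K_X(t) = log M_X(t) = -log(t) + log(e^(8*t) - e^(2*t)) - log(6)
D^2[K](t) = (-36*t^2*e^(6*t) + e^(12*t) - 2*e^(6*t) + 1)/(t^2*e^(12*t) - 2*t^2*e^(6*t) + t^2)

κ_2 = D^2[K](0) = 3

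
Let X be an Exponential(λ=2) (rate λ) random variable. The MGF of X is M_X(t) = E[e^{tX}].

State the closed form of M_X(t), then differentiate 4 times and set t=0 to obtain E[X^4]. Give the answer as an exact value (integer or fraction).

M_X(t) = 2/(2 - t)
M^(4)(t) = -48/(t^5 - 10*t^4 + 40*t^3 - 80*t^2 + 80*t - 32)

E[X^4] = M^(4)(0) = 3/2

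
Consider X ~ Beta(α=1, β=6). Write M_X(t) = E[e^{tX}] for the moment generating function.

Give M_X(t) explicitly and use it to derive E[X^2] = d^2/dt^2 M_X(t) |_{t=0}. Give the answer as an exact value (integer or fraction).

E[X^2] = M^(2)(0) = 1/28

M_X(t) = ₁F₁(1; 7; t)
M^(2)(t) = ₁F₁(3; 9; t)/28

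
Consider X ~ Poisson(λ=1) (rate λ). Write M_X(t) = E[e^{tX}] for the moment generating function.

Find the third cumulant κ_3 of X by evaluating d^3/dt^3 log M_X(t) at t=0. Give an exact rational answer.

M_X(t) = e^(e^(t) - 1)
K_X(t) = log M_X(t) = e^(t) - 1
K^(3)(t) = e^(t)

κ_3 = K^(3)(0) = 1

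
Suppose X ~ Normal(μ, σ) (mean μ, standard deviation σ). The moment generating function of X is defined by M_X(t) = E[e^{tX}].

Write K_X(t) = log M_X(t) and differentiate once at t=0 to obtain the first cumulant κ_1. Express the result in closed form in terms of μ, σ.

M_X(t) = e^(μ*t + σ^2*t^2/2)
K_X(t) = log M_X(t) = μ*t + σ^2*t^2/2
D[K](t) = μ + σ^2*t

κ_1 = D[K](0) = μ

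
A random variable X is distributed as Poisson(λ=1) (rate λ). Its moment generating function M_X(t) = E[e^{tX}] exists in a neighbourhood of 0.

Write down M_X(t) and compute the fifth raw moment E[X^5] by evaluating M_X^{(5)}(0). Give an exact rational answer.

E[X^5] = M^(5)(0) = 52

M_X(t) = e^(e^(t) - 1)
M^(5)(t) = (e^(5*t)*e^(e^(t)) + 10*e^(4*t)*e^(e^(t)) + 25*e^(3*t)*e^(e^(t)) + 15*e^(2*t)*e^(e^(t)) + e^(t)*e^(e^(t)))*e^(-1)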